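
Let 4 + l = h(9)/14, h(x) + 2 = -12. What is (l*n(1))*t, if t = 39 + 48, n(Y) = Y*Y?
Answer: -435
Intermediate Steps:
n(Y) = Y²
h(x) = -14 (h(x) = -2 - 12 = -14)
t = 87
l = -5 (l = -4 - 14/14 = -4 - 14*1/14 = -4 - 1 = -5)
(l*n(1))*t = -5*1²*87 = -5*1*87 = -5*87 = -435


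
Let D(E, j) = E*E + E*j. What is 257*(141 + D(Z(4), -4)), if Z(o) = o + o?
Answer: 44461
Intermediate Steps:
Z(o) = 2*o
D(E, j) = E² + E*j
257*(141 + D(Z(4), -4)) = 257*(141 + (2*4)*(2*4 - 4)) = 257*(141 + 8*(8 - 4)) = 257*(141 + 8*4) = 257*(141 + 32) = 257*173 = 44461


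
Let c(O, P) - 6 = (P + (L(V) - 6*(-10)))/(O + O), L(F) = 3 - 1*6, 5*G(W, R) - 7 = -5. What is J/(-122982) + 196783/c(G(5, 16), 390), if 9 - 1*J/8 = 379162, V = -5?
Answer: 17275853440/46302723 ≈ 373.11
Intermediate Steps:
G(W, R) = 2/5 (G(W, R) = 7/5 + (1/5)*(-5) = 7/5 - 1 = 2/5)
J = -3033224 (J = 72 - 8*379162 = 72 - 3033296 = -3033224)
L(F) = -3 (L(F) = 3 - 6 = -3)
c(O, P) = 6 + (57 + P)/(2*O) (c(O, P) = 6 + (P + (-3 - 6*(-10)))/(O + O) = 6 + (P + (-3 + 60))/((2*O)) = 6 + (P + 57)*(1/(2*O)) = 6 + (57 + P)*(1/(2*O)) = 6 + (57 + P)/(2*O))
J/(-122982) + 196783/c(G(5, 16), 390) = -3033224/(-122982) + 196783/(((57 + 390 + 12*(2/5))/(2*(2/5)))) = -3033224*(-1/122982) + 196783/(((1/2)*(5/2)*(57 + 390 + 24/5))) = 1516612/61491 + 196783/(((1/2)*(5/2)*(2259/5))) = 1516612/61491 + 196783/(2259/4) = 1516612/61491 + 196783*(4/2259) = 1516612/61491 + 787132/2259 = 17275853440/46302723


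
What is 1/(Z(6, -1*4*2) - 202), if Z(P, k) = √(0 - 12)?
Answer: -101/20408 - I*√3/20408 ≈ -0.004949 - 8.4871e-5*I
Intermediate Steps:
Z(P, k) = 2*I*√3 (Z(P, k) = √(-12) = 2*I*√3)
1/(Z(6, -1*4*2) - 202) = 1/(2*I*√3 - 202) = 1/(-202 + 2*I*√3)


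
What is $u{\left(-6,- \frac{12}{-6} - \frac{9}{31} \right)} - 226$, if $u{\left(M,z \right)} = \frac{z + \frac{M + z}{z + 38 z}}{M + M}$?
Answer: $- \frac{43470563}{192231} \approx -226.14$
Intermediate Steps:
$u{\left(M,z \right)} = \frac{z + \frac{M + z}{39 z}}{2 M}$
$u{\left(-6,- \frac{12}{-6} - \frac{9}{31} \right)} - 226 = \frac{-6 + \left(- \frac{12}{-6} - \frac{9}{31}\right) \left(1 + 39 \left(- \frac{12}{-6} - \frac{9}{31}\right)\right)}{78 \left(-6\right) \left(- \frac{12}{-6} - \frac{9}{31}\right)} - 226 = \frac{1}{78} \left(- \frac{1}{6}\right) \frac{1}{\left(-12\right) \left(- \frac{1}{6}\right) - \frac{9}{31}} \left(-6 + \left(\left(-12\right) \left(- \frac{1}{6}\right) - \frac{9}{31}\right) \left(1 + 39 \left(\left(-12\right) \left(- \frac{1}{6}\right) - \frac{9}{31}\right)\right)\right) - 226 = \frac{1}{78} \left(- \frac{1}{6}\right) \frac{1}{2 - \frac{9}{31}} \left(-6 + \left(2 - \frac{9}{31}\right) \left(1 + 39 \left(2 - \frac{9}{31}\right)\right)\right) - 226 = \frac{1}{78} \left(- \frac{1}{6}\right) \frac{1}{\frac{53}{31}} \left(-6 + \frac{53 \left(1 + 39 \cdot \frac{53}{31}\right)}{31}\right) - 226 = \frac{1}{78} \left(- \frac{1}{6}\right) \frac{31}{53} \left(-6 + \frac{53 \left(1 + \frac{2067}{31}\right)}{31}\right) - 226 = \frac{1}{78} \left(- \frac{1}{6}\right) \frac{31}{53} \left(-6 + \frac{53}{31} \cdot \frac{2098}{31}\right) - 226 = \frac{1}{78} \left(- \frac{1}{6}\right) \frac{31}{53} \left(-6 + \frac{111194}{961}\right) - 226 = \frac{1}{78} \left(- \frac{1}{6}\right) \frac{31}{53} \cdot \frac{105428}{961} - 226 = - \frac{26357}{192231} - 226 = - \frac{43470563}{192231}$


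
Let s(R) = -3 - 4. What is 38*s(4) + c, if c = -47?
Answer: -313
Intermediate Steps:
s(R) = -7
38*s(4) + c = 38*(-7) - 47 = -266 - 47 = -313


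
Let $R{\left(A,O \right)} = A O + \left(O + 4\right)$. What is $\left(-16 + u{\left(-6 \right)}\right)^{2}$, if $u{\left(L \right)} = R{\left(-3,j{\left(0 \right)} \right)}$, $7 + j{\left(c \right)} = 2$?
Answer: $4$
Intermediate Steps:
$j{\left(c \right)} = -5$ ($j{\left(c \right)} = -7 + 2 = -5$)
$R{\left(A,O \right)} = 4 + O + A O$ ($R{\left(A,O \right)} = A O + \left(4 + O\right) = 4 + O + A O$)
$u{\left(L \right)} = 14$ ($u{\left(L \right)} = 4 - 5 - -15 = 4 - 5 + 15 = 14$)
$\left(-16 + u{\left(-6 \right)}\right)^{2} = \left(-16 + 14\right)^{2} = \left(-2\right)^{2} = 4$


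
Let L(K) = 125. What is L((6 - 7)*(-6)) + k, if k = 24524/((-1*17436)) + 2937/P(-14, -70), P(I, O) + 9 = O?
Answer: 29758393/344361 ≈ 86.416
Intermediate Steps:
P(I, O) = -9 + O
k = -13286732/344361 (k = 24524/((-1*17436)) + 2937/(-9 - 70) = 24524/(-17436) + 2937/(-79) = 24524*(-1/17436) + 2937*(-1/79) = -6131/4359 - 2937/79 = -13286732/344361 ≈ -38.584)
L((6 - 7)*(-6)) + k = 125 - 13286732/344361 = 29758393/344361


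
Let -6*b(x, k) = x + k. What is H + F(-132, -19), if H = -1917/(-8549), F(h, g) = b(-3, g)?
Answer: 99790/25647 ≈ 3.8909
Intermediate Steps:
b(x, k) = -k/6 - x/6 (b(x, k) = -(x + k)/6 = -(k + x)/6 = -k/6 - x/6)
F(h, g) = 1/2 - g/6 (F(h, g) = -g/6 - 1/6*(-3) = -g/6 + 1/2 = 1/2 - g/6)
H = 1917/8549 (H = -1917*(-1/8549) = 1917/8549 ≈ 0.22424)
H + F(-132, -19) = 1917/8549 + (1/2 - 1/6*(-19)) = 1917/8549 + (1/2 + 19/6) = 1917/8549 + 11/3 = 99790/25647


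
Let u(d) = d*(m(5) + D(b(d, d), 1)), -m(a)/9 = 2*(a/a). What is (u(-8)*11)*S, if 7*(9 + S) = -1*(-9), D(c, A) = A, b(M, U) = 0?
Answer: -80784/7 ≈ -11541.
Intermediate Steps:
m(a) = -18 (m(a) = -18*a/a = -18)
S = -54/7 (S = -9 + (-1*(-9))/7 = -9 + (1/7)*9 = -9 + 9/7 = -54/7 ≈ -7.7143)
u(d) = -17*d (u(d) = d*(-18 + 1) = d*(-17) = -17*d)
(u(-8)*11)*S = (-17*(-8)*11)*(-54/7) = (136*11)*(-54/7) = 1496*(-54/7) = -80784/7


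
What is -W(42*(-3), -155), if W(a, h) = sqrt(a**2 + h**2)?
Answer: -sqrt(39901) ≈ -199.75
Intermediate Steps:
-W(42*(-3), -155) = -sqrt((42*(-3))**2 + (-155)**2) = -sqrt((-126)**2 + 24025) = -sqrt(15876 + 24025) = -sqrt(39901)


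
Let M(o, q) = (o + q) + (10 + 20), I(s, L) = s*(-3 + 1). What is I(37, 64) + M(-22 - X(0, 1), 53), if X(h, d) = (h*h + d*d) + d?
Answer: -15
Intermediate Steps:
I(s, L) = -2*s (I(s, L) = s*(-2) = -2*s)
X(h, d) = d + d**2 + h**2 (X(h, d) = (h**2 + d**2) + d = (d**2 + h**2) + d = d + d**2 + h**2)
M(o, q) = 30 + o + q (M(o, q) = (o + q) + 30 = 30 + o + q)
I(37, 64) + M(-22 - X(0, 1), 53) = -2*37 + (30 + (-22 - (1 + 1**2 + 0**2)) + 53) = -74 + (30 + (-22 - (1 + 1 + 0)) + 53) = -74 + (30 + (-22 - 1*2) + 53) = -74 + (30 + (-22 - 2) + 53) = -74 + (30 - 24 + 53) = -74 + 59 = -15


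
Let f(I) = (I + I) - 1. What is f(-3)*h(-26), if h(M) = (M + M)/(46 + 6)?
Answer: 7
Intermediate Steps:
h(M) = M/26 (h(M) = (2*M)/52 = (2*M)*(1/52) = M/26)
f(I) = -1 + 2*I (f(I) = 2*I - 1 = -1 + 2*I)
f(-3)*h(-26) = (-1 + 2*(-3))*((1/26)*(-26)) = (-1 - 6)*(-1) = -7*(-1) = 7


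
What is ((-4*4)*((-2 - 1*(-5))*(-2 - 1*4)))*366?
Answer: 105408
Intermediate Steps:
((-4*4)*((-2 - 1*(-5))*(-2 - 1*4)))*366 = -16*(-2 + 5)*(-2 - 4)*366 = -48*(-6)*366 = -16*(-18)*366 = 288*366 = 105408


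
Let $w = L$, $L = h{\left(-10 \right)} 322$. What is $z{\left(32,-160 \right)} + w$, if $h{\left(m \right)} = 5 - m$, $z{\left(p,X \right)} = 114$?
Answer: $4944$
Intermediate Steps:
$L = 4830$ ($L = \left(5 - -10\right) 322 = \left(5 + 10\right) 322 = 15 \cdot 322 = 4830$)
$w = 4830$
$z{\left(32,-160 \right)} + w = 114 + 4830 = 4944$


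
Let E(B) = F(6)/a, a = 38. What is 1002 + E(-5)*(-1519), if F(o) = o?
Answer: 14481/19 ≈ 762.16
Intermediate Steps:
E(B) = 3/19 (E(B) = 6/38 = 6*(1/38) = 3/19)
1002 + E(-5)*(-1519) = 1002 + (3/19)*(-1519) = 1002 - 4557/19 = 14481/19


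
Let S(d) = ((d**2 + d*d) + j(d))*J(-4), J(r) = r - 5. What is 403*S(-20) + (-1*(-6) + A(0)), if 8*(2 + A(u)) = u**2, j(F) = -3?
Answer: -2890715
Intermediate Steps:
J(r) = -5 + r
S(d) = 27 - 18*d**2 (S(d) = ((d**2 + d*d) - 3)*(-5 - 4) = ((d**2 + d**2) - 3)*(-9) = (2*d**2 - 3)*(-9) = (-3 + 2*d**2)*(-9) = 27 - 18*d**2)
A(u) = -2 + u**2/8
403*S(-20) + (-1*(-6) + A(0)) = 403*(27 - 18*(-20)**2) + (-1*(-6) + (-2 + (1/8)*0**2)) = 403*(27 - 18*400) + (6 + (-2 + (1/8)*0)) = 403*(27 - 7200) + (6 + (-2 + 0)) = 403*(-7173) + (6 - 2) = -2890719 + 4 = -2890715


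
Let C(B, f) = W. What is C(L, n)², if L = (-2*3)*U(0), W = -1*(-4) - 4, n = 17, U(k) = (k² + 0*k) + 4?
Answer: 0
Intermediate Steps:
U(k) = 4 + k² (U(k) = (k² + 0) + 4 = k² + 4 = 4 + k²)
W = 0 (W = 4 - 4 = 0)
L = -24 (L = (-2*3)*(4 + 0²) = -6*(4 + 0) = -6*4 = -24)
C(B, f) = 0
C(L, n)² = 0² = 0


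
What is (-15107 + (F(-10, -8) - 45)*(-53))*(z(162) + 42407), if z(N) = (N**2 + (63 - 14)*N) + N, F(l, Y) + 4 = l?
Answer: -919476980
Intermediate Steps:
F(l, Y) = -4 + l
z(N) = N**2 + 50*N (z(N) = (N**2 + 49*N) + N = N**2 + 50*N)
(-15107 + (F(-10, -8) - 45)*(-53))*(z(162) + 42407) = (-15107 + ((-4 - 10) - 45)*(-53))*(162*(50 + 162) + 42407) = (-15107 + (-14 - 45)*(-53))*(162*212 + 42407) = (-15107 - 59*(-53))*(34344 + 42407) = (-15107 + 3127)*76751 = -11980*76751 = -919476980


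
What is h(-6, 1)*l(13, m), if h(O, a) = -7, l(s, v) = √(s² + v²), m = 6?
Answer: -7*√205 ≈ -100.22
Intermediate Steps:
h(-6, 1)*l(13, m) = -7*√(13² + 6²) = -7*√(169 + 36) = -7*√205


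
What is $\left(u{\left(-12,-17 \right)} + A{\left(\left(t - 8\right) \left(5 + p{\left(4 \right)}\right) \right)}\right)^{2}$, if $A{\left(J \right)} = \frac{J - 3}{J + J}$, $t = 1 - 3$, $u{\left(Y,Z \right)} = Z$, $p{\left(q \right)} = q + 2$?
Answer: $\frac{13155129}{48400} \approx 271.8$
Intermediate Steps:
$p{\left(q \right)} = 2 + q$
$t = -2$
$A{\left(J \right)} = \frac{-3 + J}{2 J}$
$\left(u{\left(-12,-17 \right)} + A{\left(\left(t - 8\right) \left(5 + p{\left(4 \right)}\right) \right)}\right)^{2} = \left(-17 + \frac{-3 + \left(-2 - 8\right) \left(5 + \left(2 + 4\right)\right)}{2 \left(-2 - 8\right) \left(5 + \left(2 + 4\right)\right)}\right)^{2} = \left(-17 + \frac{-3 - 10 \left(5 + 6\right)}{2 \left(- 10 \left(5 + 6\right)\right)}\right)^{2} = \left(-17 + \frac{-3 - 110}{2 \left(\left(-10\right) 11\right)}\right)^{2} = \left(-17 + \frac{-3 - 110}{2 \left(-110\right)}\right)^{2} = \left(-17 + \frac{1}{2} \left(- \frac{1}{110}\right) \left(-113\right)\right)^{2} = \left(-17 + \frac{113}{220}\right)^{2} = \left(- \frac{3627}{220}\right)^{2} = \frac{13155129}{48400}$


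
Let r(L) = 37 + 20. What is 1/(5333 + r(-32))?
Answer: 1/5390 ≈ 0.00018553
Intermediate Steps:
r(L) = 57
1/(5333 + r(-32)) = 1/(5333 + 57) = 1/5390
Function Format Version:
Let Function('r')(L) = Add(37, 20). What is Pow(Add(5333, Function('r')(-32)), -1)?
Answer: Rational(1, 5390) ≈ 0.00018553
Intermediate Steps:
Function('r')(L) = 57
Pow(Add(5333, Function('r')(-32)), -1) = Pow(Add(5333, 57), -1) = Pow(5390, -1) = Rational(1, 5390)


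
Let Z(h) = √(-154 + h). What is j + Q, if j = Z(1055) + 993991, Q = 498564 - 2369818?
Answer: -877263 + √901 ≈ -8.7723e+5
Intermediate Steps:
Q = -1871254
j = 993991 + √901 (j = √(-154 + 1055) + 993991 = √901 + 993991 = 993991 + √901 ≈ 9.9402e+5)
j + Q = (993991 + √901) - 1871254 = -877263 + √901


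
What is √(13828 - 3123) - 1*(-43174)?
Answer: 43174 + √10705 ≈ 43277.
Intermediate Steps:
√(13828 - 3123) - 1*(-43174) = √10705 + 43174 = 43174 + √10705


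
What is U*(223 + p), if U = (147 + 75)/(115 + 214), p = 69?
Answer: 64824/329 ≈ 197.03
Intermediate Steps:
U = 222/329 ≈ 0.67477
U*(223 + p) = 222*(223 + 69)/329 = (222/329)*292 = 64824/329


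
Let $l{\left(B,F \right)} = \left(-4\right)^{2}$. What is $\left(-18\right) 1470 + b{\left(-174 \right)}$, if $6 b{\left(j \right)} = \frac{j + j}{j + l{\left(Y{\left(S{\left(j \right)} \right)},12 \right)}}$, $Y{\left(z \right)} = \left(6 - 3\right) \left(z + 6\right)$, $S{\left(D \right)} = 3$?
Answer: $- \frac{2090311}{79} \approx -26460.0$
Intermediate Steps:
$Y{\left(z \right)} = 18 + 3 z$ ($Y{\left(z \right)} = 3 \left(6 + z\right) = 18 + 3 z$)
$l{\left(B,F \right)} = 16$
$b{\left(j \right)} = \frac{j}{3 \left(16 + j\right)}$ ($b{\left(j \right)} = \frac{\left(j + j\right) \frac{1}{j + 16}}{6} = \frac{2 j \frac{1}{16 + j}}{6} = \frac{j}{3 \left(16 + j\right)}$)
$\left(-18\right) 1470 + b{\left(-174 \right)} = \left(-18\right) 1470 + \frac{1}{3} \left(-174\right) \frac{1}{16 - 174} = -26460 + \frac{1}{3} \left(-174\right) \frac{1}{-158} = -26460 + \frac{1}{3} \left(-174\right) \left(- \frac{1}{158}\right) = -26460 + \frac{29}{79} = - \frac{2090311}{79}$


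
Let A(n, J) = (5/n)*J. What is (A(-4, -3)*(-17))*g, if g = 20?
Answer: -1275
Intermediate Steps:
A(n, J) = 5*J/n
(A(-4, -3)*(-17))*g = ((5*(-3)/(-4))*(-17))*20 = ((5*(-3)*(-¼))*(-17))*20 = ((15/4)*(-17))*20 = -255/4*20 = -1275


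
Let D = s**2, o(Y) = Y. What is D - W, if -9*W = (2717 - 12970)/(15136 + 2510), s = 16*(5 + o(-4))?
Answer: 40646131/158814 ≈ 255.94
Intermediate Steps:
s = 16 (s = 16*(5 - 4) = 16*1 = 16)
W = 10253/158814 (W = -(2717 - 12970)/(9*(15136 + 2510)) = -(-10253)/(9*17646) = -1/9*(-10253/17646) = 10253/158814 ≈ 0.064560)
D = 256 (D = 16**2 = 256)
D - W = 256 - 1*10253/158814 = 256 - 10253/158814 = 40646131/158814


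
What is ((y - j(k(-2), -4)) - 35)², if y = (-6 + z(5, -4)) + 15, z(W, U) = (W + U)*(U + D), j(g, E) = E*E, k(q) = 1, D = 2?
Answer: 1936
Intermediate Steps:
j(g, E) = E²
z(W, U) = (2 + U)*(U + W) (z(W, U) = (W + U)*(U + 2) = (U + W)*(2 + U) = (2 + U)*(U + W))
y = 7 (y = (-6 + ((-4)² + 2*(-4) + 2*5 - 4*5)) + 15 = (-6 + (16 - 8 + 10 - 20)) + 15 = (-6 - 2) + 15 = -8 + 15 = 7)
((y - j(k(-2), -4)) - 35)² = ((7 - 1*(-4)²) - 35)² = ((7 - 1*16) - 35)² = ((7 - 16) - 35)² = (-9 - 35)² = (-44)² = 1936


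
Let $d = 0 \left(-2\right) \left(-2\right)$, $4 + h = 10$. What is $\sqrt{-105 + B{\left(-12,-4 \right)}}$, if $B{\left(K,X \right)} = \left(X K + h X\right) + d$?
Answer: $9 i \approx 9.0 i$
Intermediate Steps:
$h = 6$ ($h = -4 + 10 = 6$)
$d = 0$ ($d = 0 \left(-2\right) = 0$)
$B{\left(K,X \right)} = 6 X + K X$ ($B{\left(K,X \right)} = \left(X K + 6 X\right) + 0 = \left(K X + 6 X\right) + 0 = \left(6 X + K X\right) + 0 = 6 X + K X$)
$\sqrt{-105 + B{\left(-12,-4 \right)}} = \sqrt{-105 - 4 \left(6 - 12\right)} = \sqrt{-105 - -24} = \sqrt{-105 + 24} = \sqrt{-81} = 9 i$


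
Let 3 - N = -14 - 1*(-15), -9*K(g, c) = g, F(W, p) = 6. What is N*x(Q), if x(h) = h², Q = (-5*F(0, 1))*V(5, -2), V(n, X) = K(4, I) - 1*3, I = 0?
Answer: 192200/9 ≈ 21356.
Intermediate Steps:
K(g, c) = -g/9
V(n, X) = -31/9 (V(n, X) = -⅑*4 - 1*3 = -4/9 - 3 = -31/9)
Q = 310/3 (Q = -5*6*(-31/9) = -30*(-31/9) = 310/3 ≈ 103.33)
N = 2 (N = 3 - (-14 - 1*(-15)) = 3 - (-14 + 15) = 3 - 1*1 = 3 - 1 = 2)
N*x(Q) = 2*(310/3)² = 2*(96100/9) = 192200/9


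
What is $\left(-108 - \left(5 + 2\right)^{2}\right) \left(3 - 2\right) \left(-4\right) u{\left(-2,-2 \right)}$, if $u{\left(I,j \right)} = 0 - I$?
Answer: $1256$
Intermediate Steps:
$u{\left(I,j \right)} = - I$
$\left(-108 - \left(5 + 2\right)^{2}\right) \left(3 - 2\right) \left(-4\right) u{\left(-2,-2 \right)} = \left(-108 - \left(5 + 2\right)^{2}\right) \left(3 - 2\right) \left(-4\right) \left(\left(-1\right) \left(-2\right)\right) = \left(-108 - 7^{2}\right) 1 \left(-4\right) 2 = \left(-108 - 49\right) \left(\left(-4\right) 2\right) = \left(-108 - 49\right) \left(-8\right) = \left(-157\right) \left(-8\right) = 1256$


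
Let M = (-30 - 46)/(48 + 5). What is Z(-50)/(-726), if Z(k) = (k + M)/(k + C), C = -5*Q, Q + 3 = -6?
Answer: -1363/96195 ≈ -0.014169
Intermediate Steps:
Q = -9 (Q = -3 - 6 = -9)
C = 45 (C = -5*(-9) = 45)
M = -76/53 ≈ -1.4340
Z(k) = (-76/53 + k)/(45 + k) (Z(k) = (k - 76/53)/(k + 45) = (-76/53 + k)/(45 + k))
Z(-50)/(-726) = ((-76/53 - 50)/(45 - 50))/(-726) = (-2726/53/(-5))*(-1/726) = -⅕*(-2726/53)*(-1/726) = (2726/265)*(-1/726) = -1363/96195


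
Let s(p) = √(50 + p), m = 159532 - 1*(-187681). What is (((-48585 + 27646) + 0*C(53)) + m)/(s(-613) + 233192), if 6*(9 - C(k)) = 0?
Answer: 25361495536/18126169809 - 108758*I*√563/18126169809 ≈ 1.3992 - 0.00014237*I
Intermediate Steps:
C(k) = 9 (C(k) = 9 - ⅙*0 = 9 + 0 = 9)
m = 347213 (m = 159532 + 187681 = 347213)
(((-48585 + 27646) + 0*C(53)) + m)/(s(-613) + 233192) = (((-48585 + 27646) + 0*9) + 347213)/(√(50 - 613) + 233192) = ((-20939 + 0) + 347213)/(√(-563) + 233192) = (-20939 + 347213)/(I*√563 + 233192) = 326274/(233192 + I*√563)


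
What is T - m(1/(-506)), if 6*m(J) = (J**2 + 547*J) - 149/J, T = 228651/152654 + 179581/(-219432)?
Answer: -6735115143881667761/536030129086188 ≈ -12565.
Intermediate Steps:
T = 11379794129/16748586264 (T = 228651*(1/152654) + 179581*(-1/219432) = 228651/152654 - 179581/219432 = 11379794129/16748586264 ≈ 0.67945)
m(J) = -149/(6*J) + J**2/6 + 547*J/6 (m(J) = ((J**2 + 547*J) - 149/J)/6 = (J**2 - 149/J + 547*J)/6 = -149/(6*J) + J**2/6 + 547*J/6)
T - m(1/(-506)) = 11379794129/16748586264 - (-149 + (1/(-506))**2*(547 + 1/(-506)))/(6*(1/(-506))) = 11379794129/16748586264 - (-149 + (-1/506)**2*(547 - 1/506))/(6*(-1/506)) = 11379794129/16748586264 - (-506)*(-149 + (1/256036)*(276781/506))/6 = 11379794129/16748586264 - (-506)*(-149 + 276781/129554216)/6 = 11379794129/16748586264 - (-506)*(-19303301403)/(6*129554216) = 11379794129/16748586264 - 1*6434433801/512072 = 11379794129/16748586264 - 6434433801/512072 = -6735115143881667761/536030129086188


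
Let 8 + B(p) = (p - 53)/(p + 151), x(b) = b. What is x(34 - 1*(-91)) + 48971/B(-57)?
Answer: -2247762/431 ≈ -5215.2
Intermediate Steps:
B(p) = -8 + (-53 + p)/(151 + p) (B(p) = -8 + (p - 53)/(p + 151) = -8 + (-53 + p)/(151 + p))
x(34 - 1*(-91)) + 48971/B(-57) = (34 - 1*(-91)) + 48971/(((-1261 - 7*(-57))/(151 - 57))) = (34 + 91) + 48971/(((-1261 + 399)/94)) = 125 + 48971/(((1/94)*(-862))) = 125 + 48971/(-431/47) = 125 + 48971*(-47/431) = 125 - 2301637/431 = -2247762/431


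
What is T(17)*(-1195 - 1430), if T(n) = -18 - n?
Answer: 91875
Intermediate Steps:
T(17)*(-1195 - 1430) = (-18 - 1*17)*(-1195 - 1430) = (-18 - 17)*(-2625) = -35*(-2625) = 91875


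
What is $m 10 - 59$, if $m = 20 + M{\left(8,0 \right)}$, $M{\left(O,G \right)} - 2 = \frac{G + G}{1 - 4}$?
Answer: $161$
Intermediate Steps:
$M{\left(O,G \right)} = 2 - \frac{2 G}{3}$ ($M{\left(O,G \right)} = 2 + \frac{G + G}{1 - 4} = 2 + \frac{2 G}{-3} = 2 + 2 G \left(- \frac{1}{3}\right) = 2 - \frac{2 G}{3}$)
$m = 22$ ($m = 20 + \left(2 - 0\right) = 20 + \left(2 + 0\right) = 20 + 2 = 22$)
$m 10 - 59 = 22 \cdot 10 - 59 = 220 - 59 = 161$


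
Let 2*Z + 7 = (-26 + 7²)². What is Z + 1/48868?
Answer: 12754549/48868 ≈ 261.00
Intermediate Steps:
Z = 261 (Z = -7/2 + (-26 + 7²)²/2 = -7/2 + (-26 + 49)²/2 = -7/2 + (½)*23² = -7/2 + (½)*529 = -7/2 + 529/2 = 261)
Z + 1/48868 = 261 + 1/48868 = 12754549/48868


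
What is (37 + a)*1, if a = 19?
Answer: 56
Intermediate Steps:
(37 + a)*1 = (37 + 19)*1 = 56*1 = 56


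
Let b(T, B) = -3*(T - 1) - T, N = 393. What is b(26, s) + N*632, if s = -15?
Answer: 248275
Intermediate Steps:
b(T, B) = 3 - 4*T (b(T, B) = -3*(-1 + T) - T = (3 - 3*T) - T = 3 - 4*T)
b(26, s) + N*632 = (3 - 4*26) + 393*632 = (3 - 104) + 248376 = -101 + 248376 = 248275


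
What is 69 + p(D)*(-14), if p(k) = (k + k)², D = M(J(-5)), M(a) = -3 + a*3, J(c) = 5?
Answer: -7995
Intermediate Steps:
M(a) = -3 + 3*a
D = 12 (D = -3 + 3*5 = -3 + 15 = 12)
p(k) = 4*k² (p(k) = (2*k)² = 4*k²)
69 + p(D)*(-14) = 69 + (4*12²)*(-14) = 69 + (4*144)*(-14) = 69 + 576*(-14) = 69 - 8064 = -7995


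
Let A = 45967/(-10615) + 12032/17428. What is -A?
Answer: 168348299/46249555 ≈ 3.6400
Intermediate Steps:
A = -168348299/46249555 (A = 45967*(-1/10615) + 12032*(1/17428) = -45967/10615 + 3008/4357 = -168348299/46249555 ≈ -3.6400)
-A = -1*(-168348299/46249555) = 168348299/46249555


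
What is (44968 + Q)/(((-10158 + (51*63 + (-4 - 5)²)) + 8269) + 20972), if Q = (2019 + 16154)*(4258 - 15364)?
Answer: -201784370/22377 ≈ -9017.5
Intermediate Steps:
Q = -201829338 (Q = 18173*(-11106) = -201829338)
(44968 + Q)/(((-10158 + (51*63 + (-4 - 5)²)) + 8269) + 20972) = (44968 - 201829338)/(((-10158 + (51*63 + (-4 - 5)²)) + 8269) + 20972) = -201784370/(((-10158 + (3213 + (-9)²)) + 8269) + 20972) = -201784370/(((-10158 + (3213 + 81)) + 8269) + 20972) = -201784370/(((-10158 + 3294) + 8269) + 20972) = -201784370/((-6864 + 8269) + 20972) = -201784370/(1405 + 20972) = -201784370/22377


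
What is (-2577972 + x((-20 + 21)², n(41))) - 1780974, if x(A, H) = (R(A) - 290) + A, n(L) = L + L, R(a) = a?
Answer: -4359234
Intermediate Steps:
n(L) = 2*L
x(A, H) = -290 + 2*A (x(A, H) = (A - 290) + A = (-290 + A) + A = -290 + 2*A)
(-2577972 + x((-20 + 21)², n(41))) - 1780974 = (-2577972 + (-290 + 2*(-20 + 21)²)) - 1780974 = (-2577972 + (-290 + 2*1²)) - 1780974 = (-2577972 + (-290 + 2*1)) - 1780974 = (-2577972 + (-290 + 2)) - 1780974 = (-2577972 - 288) - 1780974 = -2578260 - 1780974 = -4359234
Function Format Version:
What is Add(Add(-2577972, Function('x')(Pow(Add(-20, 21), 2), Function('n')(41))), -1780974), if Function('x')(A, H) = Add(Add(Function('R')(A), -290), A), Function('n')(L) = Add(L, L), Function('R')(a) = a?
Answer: -4359234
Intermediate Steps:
Function('n')(L) = Mul(2, L)
Function('x')(A, H) = Add(-290, Mul(2, A)) (Function('x')(A, H) = Add(Add(A, -290), A) = Add(Add(-290, A), A) = Add(-290, Mul(2, A)))
Add(Add(-2577972, Function('x')(Pow(Add(-20, 21), 2), Function('n')(41))), -1780974) = Add(Add(-2577972, Add(-290, Mul(2, Pow(Add(-20, 21), 2)))), -1780974) = Add(Add(-2577972, Add(-290, Mul(2, Pow(1, 2)))), -1780974) = Add(Add(-2577972, Add(-290, Mul(2, 1))), -1780974) = Add(Add(-2577972, Add(-290, 2)), -1780974) = Add(Add(-2577972, -288), -1780974) = Add(-2578260, -1780974) = -4359234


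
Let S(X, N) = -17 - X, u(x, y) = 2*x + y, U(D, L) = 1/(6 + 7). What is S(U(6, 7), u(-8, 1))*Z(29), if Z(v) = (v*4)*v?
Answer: -746808/13 ≈ -57447.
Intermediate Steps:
U(D, L) = 1/13
u(x, y) = y + 2*x
Z(v) = 4*v² (Z(v) = (4*v)*v = 4*v²)
S(U(6, 7), u(-8, 1))*Z(29) = (-17 - 1*1/13)*(4*29²) = (-17 - 1/13)*(4*841) = -222/13*3364 = -746808/13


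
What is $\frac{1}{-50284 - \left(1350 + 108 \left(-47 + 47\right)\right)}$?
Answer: $- \frac{1}{51634} \approx -1.9367 \cdot 10^{-5}$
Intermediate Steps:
$\frac{1}{-50284 - \left(1350 + 108 \left(-47 + 47\right)\right)} = \frac{1}{-50284 - 1350} = \frac{1}{-51634} = - \frac{1}{51634}$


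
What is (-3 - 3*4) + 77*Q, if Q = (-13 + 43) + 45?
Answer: 5760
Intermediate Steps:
Q = 75 (Q = 30 + 45 = 75)
(-3 - 3*4) + 77*Q = (-3 - 3*4) + 77*75 = (-3 - 12) + 5775 = -15 + 5775 = 5760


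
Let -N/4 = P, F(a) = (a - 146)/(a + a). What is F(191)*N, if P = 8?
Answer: -720/191 ≈ -3.7696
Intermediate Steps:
F(a) = (-146 + a)/(2*a) (F(a) = (-146 + a)/((2*a)) = (-146 + a)*(1/(2*a)) = (-146 + a)/(2*a))
N = -32 (N = -4*8 = -32)
F(191)*N = ((1/2)*(-146 + 191)/191)*(-32) = ((1/2)*(1/191)*45)*(-32) = (45/382)*(-32) = -720/191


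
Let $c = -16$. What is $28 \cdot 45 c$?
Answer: $-20160$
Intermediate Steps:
$28 \cdot 45 c = 28 \cdot 45 \left(-16\right) = 1260 \left(-16\right) = -20160$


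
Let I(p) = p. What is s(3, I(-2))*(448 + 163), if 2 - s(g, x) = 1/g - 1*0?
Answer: 3055/3 ≈ 1018.3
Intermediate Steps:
s(g, x) = 2 - 1/g (s(g, x) = 2 - (1/g - 1*0) = 2 - (1/g + 0) = 2 - 1/g)
s(3, I(-2))*(448 + 163) = (2 - 1/3)*(448 + 163) = (2 - 1*1/3)*611 = (2 - 1/3)*611 = (5/3)*611 = 3055/3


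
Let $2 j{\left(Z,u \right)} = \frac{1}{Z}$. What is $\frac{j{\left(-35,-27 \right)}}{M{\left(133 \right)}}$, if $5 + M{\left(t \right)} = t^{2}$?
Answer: $- \frac{1}{1237880} \approx -8.0783 \cdot 10^{-7}$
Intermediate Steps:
$j{\left(Z,u \right)} = \frac{1}{2 Z}$
$M{\left(t \right)} = -5 + t^{2}$
$\frac{j{\left(-35,-27 \right)}}{M{\left(133 \right)}} = \frac{\frac{1}{2} \frac{1}{-35}}{-5 + 133^{2}} = \frac{\frac{1}{2} \left(- \frac{1}{35}\right)}{-5 + 17689} = - \frac{1}{70 \cdot 17684} = \left(- \frac{1}{70}\right) \frac{1}{17684} = - \frac{1}{1237880}$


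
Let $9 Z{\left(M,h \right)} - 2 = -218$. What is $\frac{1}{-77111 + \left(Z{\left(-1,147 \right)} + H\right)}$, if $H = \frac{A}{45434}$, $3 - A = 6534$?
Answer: $- \frac{45434}{3504558121} \approx -1.2964 \cdot 10^{-5}$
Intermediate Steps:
$A = -6531$ ($A = 3 - 6534 = -6531$)
$Z{\left(M,h \right)} = -24$ ($Z{\left(M,h \right)} = \frac{2}{9} + \frac{1}{9} \left(-218\right) = \frac{2}{9} - \frac{218}{9} = -24$)
$H = - \frac{6531}{45434} \approx -0.14375$
$\frac{1}{-77111 + \left(Z{\left(-1,147 \right)} + H\right)} = \frac{1}{-77111 - \frac{1096947}{45434}} = \frac{1}{- \frac{3504558121}{45434}} = - \frac{45434}{3504558121}$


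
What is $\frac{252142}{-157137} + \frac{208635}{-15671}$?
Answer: $- \frac{36735595277}{2462493927} \approx -14.918$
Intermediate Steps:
$\frac{252142}{-157137} + \frac{208635}{-15671} = 252142 \left(- \frac{1}{157137}\right) + 208635 \left(- \frac{1}{15671}\right) = - \frac{252142}{157137} - \frac{208635}{15671} = - \frac{36735595277}{2462493927}$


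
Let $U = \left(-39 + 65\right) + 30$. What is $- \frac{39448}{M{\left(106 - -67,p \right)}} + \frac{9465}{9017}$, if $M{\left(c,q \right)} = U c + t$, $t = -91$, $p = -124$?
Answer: $- \frac{264867011}{86536149} \approx -3.0608$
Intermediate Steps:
$U = 56$ ($U = 26 + 30 = 56$)
$M{\left(c,q \right)} = -91 + 56 c$ ($M{\left(c,q \right)} = 56 c - 91 = -91 + 56 c$)
$- \frac{39448}{M{\left(106 - -67,p \right)}} + \frac{9465}{9017} = - \frac{39448}{-91 + 56 \left(106 - -67\right)} + \frac{9465}{9017} = - \frac{39448}{-91 + 56 \left(106 + 67\right)} + 9465 \cdot \frac{1}{9017} = - \frac{39448}{-91 + 56 \cdot 173} + \frac{9465}{9017} = - \frac{39448}{-91 + 9688} + \frac{9465}{9017} = - \frac{39448}{9597} + \frac{9465}{9017} = - \frac{264867011}{86536149}$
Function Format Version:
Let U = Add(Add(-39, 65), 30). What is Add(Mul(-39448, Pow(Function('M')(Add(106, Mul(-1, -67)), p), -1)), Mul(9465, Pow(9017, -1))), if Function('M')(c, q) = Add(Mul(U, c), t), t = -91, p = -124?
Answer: Rational(-264867011, 86536149) ≈ -3.0608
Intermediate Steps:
U = 56 (U = Add(26, 30) = 56)
Function('M')(c, q) = Add(-91, Mul(56, c)) (Function('M')(c, q) = Add(Mul(56, c), -91) = Add(-91, Mul(56, c)))
Add(Mul(-39448, Pow(Function('M')(Add(106, Mul(-1, -67)), p), -1)), Mul(9465, Pow(9017, -1))) = Add(Mul(-39448, Pow(Add(-91, Mul(56, Add(106, Mul(-1, -67)))), -1)), Mul(9465, Pow(9017, -1))) = Add(Mul(-39448, Pow(Add(-91, Mul(56, Add(106, 67))), -1)), Mul(9465, Rational(1, 9017))) = Add(Mul(-39448, Pow(Add(-91, Mul(56, 173)), -1)), Rational(9465, 9017)) = Add(Mul(-39448, Pow(Add(-91, 9688), -1)), Rational(9465, 9017)) = Add(Mul(-39448, Pow(9597, -1)), Rational(9465, 9017)) = Add(Mul(-39448, Rational(1, 9597)), Rational(9465, 9017)) = Add(Rational(-39448, 9597), Rational(9465, 9017)) = Rational(-264867011, 86536149)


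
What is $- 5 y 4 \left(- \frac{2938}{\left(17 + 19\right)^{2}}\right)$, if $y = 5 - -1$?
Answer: $\frac{7345}{27} \approx 272.04$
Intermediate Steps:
$y = 6$ ($y = 5 + 1 = 6$)
$- 5 y 4 \left(- \frac{2938}{\left(17 + 19\right)^{2}}\right) = \left(-5\right) 6 \cdot 4 \left(- \frac{2938}{\left(17 + 19\right)^{2}}\right) = \left(-30\right) 4 \left(- \frac{2938}{36^{2}}\right) = - 120 \left(- \frac{2938}{1296}\right) = - 120 \left(\left(-2938\right) \frac{1}{1296}\right) = \left(-120\right) \left(- \frac{1469}{648}\right) = \frac{7345}{27}$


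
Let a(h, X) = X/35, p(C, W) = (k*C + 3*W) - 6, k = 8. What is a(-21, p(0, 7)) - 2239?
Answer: -15670/7 ≈ -2238.6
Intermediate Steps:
p(C, W) = -6 + 3*W + 8*C (p(C, W) = (8*C + 3*W) - 6 = (3*W + 8*C) - 6 = -6 + 3*W + 8*C)
a(h, X) = X/35 (a(h, X) = X*(1/35) = X/35)
a(-21, p(0, 7)) - 2239 = (-6 + 3*7 + 8*0)/35 - 2239 = (-6 + 21 + 0)/35 - 2239 = (1/35)*15 - 2239 = 3/7 - 2239 = -15670/7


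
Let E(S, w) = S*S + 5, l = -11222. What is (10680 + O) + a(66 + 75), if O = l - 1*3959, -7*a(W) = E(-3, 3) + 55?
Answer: -31576/7 ≈ -4510.9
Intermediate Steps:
E(S, w) = 5 + S² (E(S, w) = S² + 5 = 5 + S²)
a(W) = -69/7 (a(W) = -((5 + (-3)²) + 55)/7 = -((5 + 9) + 55)/7 = -(14 + 55)/7 = -⅐*69 = -69/7)
O = -15181 (O = -11222 - 1*3959 = -11222 - 3959 = -15181)
(10680 + O) + a(66 + 75) = (10680 - 15181) - 69/7 = -4501 - 69/7 = -31576/7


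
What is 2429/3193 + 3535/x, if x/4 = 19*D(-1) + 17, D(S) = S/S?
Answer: 11637031/459792 ≈ 25.309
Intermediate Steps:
D(S) = 1
x = 144 (x = 4*(19*1 + 17) = 4*(19 + 17) = 4*36 = 144)
2429/3193 + 3535/x = 2429/3193 + 3535/144 = 11637031/459792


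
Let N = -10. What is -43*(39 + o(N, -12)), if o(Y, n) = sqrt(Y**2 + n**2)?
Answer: -1677 - 86*sqrt(61) ≈ -2348.7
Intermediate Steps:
-43*(39 + o(N, -12)) = -43*(39 + sqrt((-10)**2 + (-12)**2)) = -43*(39 + sqrt(100 + 144)) = -43*(39 + sqrt(244)) = -43*(39 + 2*sqrt(61)) = -1677 - 86*sqrt(61)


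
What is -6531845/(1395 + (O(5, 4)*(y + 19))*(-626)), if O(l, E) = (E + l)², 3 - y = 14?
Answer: 6531845/404253 ≈ 16.158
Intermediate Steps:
y = -11 (y = 3 - 1*14 = 3 - 14 = -11)
-6531845/(1395 + (O(5, 4)*(y + 19))*(-626)) = -6531845/(1395 + ((4 + 5)²*(-11 + 19))*(-626)) = -6531845/(1395 + (9²*8)*(-626)) = -6531845/(1395 + (81*8)*(-626)) = -6531845/(1395 + 648*(-626)) = -6531845/(1395 - 405648) = -6531845/(-404253) = -6531845*(-1/404253) = 6531845/404253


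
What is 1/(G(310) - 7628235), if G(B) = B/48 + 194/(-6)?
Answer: -8/61026087 ≈ -1.3109e-7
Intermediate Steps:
G(B) = -97/3 + B/48 (G(B) = B*(1/48) + 194*(-1/6) = B/48 - 97/3 = -97/3 + B/48)
1/(G(310) - 7628235) = 1/((-97/3 + (1/48)*310) - 7628235) = 1/((-97/3 + 155/24) - 7628235) = 1/(-207/8 - 7628235) = 1/(-61026087/8) = -8/61026087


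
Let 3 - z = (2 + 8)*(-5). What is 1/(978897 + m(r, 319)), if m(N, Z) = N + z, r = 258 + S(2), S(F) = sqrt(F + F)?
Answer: 1/979210 ≈ 1.0212e-6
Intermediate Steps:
S(F) = sqrt(2)*sqrt(F) (S(F) = sqrt(2*F) = sqrt(2)*sqrt(F))
r = 260 (r = 258 + sqrt(2)*sqrt(2) = 258 + 2 = 260)
z = 53 (z = 3 - (2 + 8)*(-5) = 3 - 10*(-5) = 3 - 1*(-50) = 3 + 50 = 53)
m(N, Z) = 53 + N (m(N, Z) = N + 53 = 53 + N)
1/(978897 + m(r, 319)) = 1/(978897 + (53 + 260)) = 1/(978897 + 313) = 1/979210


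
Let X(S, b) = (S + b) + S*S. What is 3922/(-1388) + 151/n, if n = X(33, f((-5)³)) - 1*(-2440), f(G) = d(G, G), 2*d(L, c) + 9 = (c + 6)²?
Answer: -5189081/1845693 ≈ -2.8115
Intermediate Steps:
d(L, c) = -9/2 + (6 + c)²/2 (d(L, c) = -9/2 + (c + 6)²/2 = -9/2 + (6 + c)²/2)
f(G) = -9/2 + (6 + G)²/2
X(S, b) = S + b + S² (X(S, b) = (S + b) + S² = S + b + S²)
n = 10638 (n = (33 + (-9/2 + (6 + (-5)³)²/2) + 33²) - 1*(-2440) = (33 + (-9/2 + (6 - 125)²/2) + 1089) + 2440 = (33 + (-9/2 + (½)*(-119)²) + 1089) + 2440 = (33 + (-9/2 + (½)*14161) + 1089) + 2440 = (33 + (-9/2 + 14161/2) + 1089) + 2440 = (33 + 7076 + 1089) + 2440 = 8198 + 2440 = 10638)
3922/(-1388) + 151/n = 3922/(-1388) + 151/10638 = 3922*(-1/1388) + 151*(1/10638) = -1961/694 + 151/10638 = -5189081/1845693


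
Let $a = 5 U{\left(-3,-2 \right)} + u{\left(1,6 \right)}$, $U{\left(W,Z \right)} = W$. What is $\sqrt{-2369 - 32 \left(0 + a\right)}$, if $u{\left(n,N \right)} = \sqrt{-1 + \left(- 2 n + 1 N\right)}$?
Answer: $\sqrt{-1889 - 32 \sqrt{3}} \approx 44.096 i$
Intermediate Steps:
$u{\left(n,N \right)} = \sqrt{-1 + N - 2 n}$ ($u{\left(n,N \right)} = \sqrt{-1 + \left(- 2 n + N\right)} = \sqrt{-1 + \left(N - 2 n\right)} = \sqrt{-1 + N - 2 n}$)
$a = -15 + \sqrt{3}$ ($a = 5 \left(-3\right) + \sqrt{-1 + 6 - 2} = -15 + \sqrt{-1 + 6 - 2} = -15 + \sqrt{3} \approx -13.268$)
$\sqrt{-2369 - 32 \left(0 + a\right)} = \sqrt{-2369 - 32 \left(0 - \left(15 - \sqrt{3}\right)\right)} = \sqrt{-2369 - 32 \left(-15 + \sqrt{3}\right)} = \sqrt{-2369 + \left(480 - 32 \sqrt{3}\right)} = \sqrt{-1889 - 32 \sqrt{3}}$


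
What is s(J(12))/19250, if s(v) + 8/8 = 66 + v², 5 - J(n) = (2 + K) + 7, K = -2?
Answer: 69/19250 ≈ 0.0035844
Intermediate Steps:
J(n) = -2 (J(n) = 5 - ((2 - 2) + 7) = 5 - (0 + 7) = 5 - 1*7 = 5 - 7 = -2)
s(v) = 65 + v² (s(v) = -1 + (66 + v²) = 65 + v²)
s(J(12))/19250 = (65 + (-2)²)/19250 = (65 + 4)*(1/19250) = 69*(1/19250) = 69/19250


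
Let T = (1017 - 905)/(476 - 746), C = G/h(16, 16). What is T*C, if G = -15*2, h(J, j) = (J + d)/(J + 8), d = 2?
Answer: 448/27 ≈ 16.593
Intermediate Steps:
h(J, j) = (2 + J)/(8 + J) (h(J, j) = (J + 2)/(J + 8) = (2 + J)/(8 + J))
G = -30
C = -40 (C = -30*(8 + 16)/(2 + 16) = -30/(18/24) = -30/((1/24)*18) = -30/¾ = -30*4/3 = -40)
T = -56/135 (T = 112/(-270) = 112*(-1/270) = -56/135 ≈ -0.41481)
T*C = -56/135*(-40) = 448/27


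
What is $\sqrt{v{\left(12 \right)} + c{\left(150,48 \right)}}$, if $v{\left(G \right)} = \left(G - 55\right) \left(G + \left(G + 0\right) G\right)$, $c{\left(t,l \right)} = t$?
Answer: $i \sqrt{6558} \approx 80.981 i$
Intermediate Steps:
$v{\left(G \right)} = \left(-55 + G\right) \left(G + G^{2}\right)$ ($v{\left(G \right)} = \left(-55 + G\right) \left(G + G G\right) = \left(-55 + G\right) \left(G + G^{2}\right)$)
$\sqrt{v{\left(12 \right)} + c{\left(150,48 \right)}} = \sqrt{12 \left(-55 + 12^{2} - 648\right) + 150} = \sqrt{12 \left(-55 + 144 - 648\right) + 150} = \sqrt{12 \left(-559\right) + 150} = \sqrt{-6708 + 150} = \sqrt{-6558} = i \sqrt{6558}$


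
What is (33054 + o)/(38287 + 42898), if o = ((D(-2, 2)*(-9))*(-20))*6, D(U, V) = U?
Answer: 30894/81185 ≈ 0.38054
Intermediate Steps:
o = -2160 (o = (-2*(-9)*(-20))*6 = (18*(-20))*6 = -360*6 = -2160)
(33054 + o)/(38287 + 42898) = (33054 - 2160)/(38287 + 42898) = 30894/81185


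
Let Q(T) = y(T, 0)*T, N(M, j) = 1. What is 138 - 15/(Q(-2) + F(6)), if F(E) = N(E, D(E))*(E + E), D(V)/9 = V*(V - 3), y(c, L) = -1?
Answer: 1917/14 ≈ 136.93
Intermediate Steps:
D(V) = 9*V*(-3 + V) (D(V) = 9*(V*(V - 3)) = 9*(V*(-3 + V)) = 9*V*(-3 + V))
Q(T) = -T
F(E) = 2*E (F(E) = 1*(E + E) = 1*(2*E) = 2*E)
138 - 15/(Q(-2) + F(6)) = 138 - 15/(-1*(-2) + 2*6) = 138 - 15/(2 + 12) = 138 - 15/14 = 1917/14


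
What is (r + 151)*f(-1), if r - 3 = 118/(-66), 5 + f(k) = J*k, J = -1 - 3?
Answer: -5023/33 ≈ -152.21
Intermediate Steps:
J = -4
f(k) = -5 - 4*k
r = 40/33 (r = 3 + 118/(-66) = 3 + 118*(-1/66) = 3 - 59/33 = 40/33 ≈ 1.2121)
(r + 151)*f(-1) = (40/33 + 151)*(-5 - 4*(-1)) = 5023*(-5 + 4)/33 = (5023/33)*(-1) = -5023/33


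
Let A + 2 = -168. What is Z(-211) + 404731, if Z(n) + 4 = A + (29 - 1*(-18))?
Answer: 404604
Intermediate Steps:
A = -170 (A = -2 - 168 = -170)
Z(n) = -127 (Z(n) = -4 + (-170 + (29 - 1*(-18))) = -4 + (-170 + (29 + 18)) = -4 + (-170 + 47) = -4 - 123 = -127)
Z(-211) + 404731 = -127 + 404731 = 404604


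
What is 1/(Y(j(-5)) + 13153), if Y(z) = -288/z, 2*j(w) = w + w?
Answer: 5/66053 ≈ 7.5697e-5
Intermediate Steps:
j(w) = w (j(w) = (w + w)/2 = (2*w)/2 = w)
1/(Y(j(-5)) + 13153) = 1/(-288/(-5) + 13153) = 1/(-288*(-⅕) + 13153) = 1/(288/5 + 13153) = 1/(66053/5) = 5/66053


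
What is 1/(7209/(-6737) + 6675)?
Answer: 6737/44962266 ≈ 0.00014984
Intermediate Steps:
1/(7209/(-6737) + 6675) = 1/(7209*(-1/6737) + 6675) = 1/(-7209/6737 + 6675) = 1/(44962266/6737) = 6737/44962266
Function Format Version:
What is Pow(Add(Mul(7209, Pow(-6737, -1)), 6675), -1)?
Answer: Rational(6737, 44962266) ≈ 0.00014984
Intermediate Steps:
Pow(Add(Mul(7209, Pow(-6737, -1)), 6675), -1) = Pow(Add(Mul(7209, Rational(-1, 6737)), 6675), -1) = Pow(Add(Rational(-7209, 6737), 6675), -1) = Pow(Rational(44962266, 6737), -1) = Rational(6737, 44962266)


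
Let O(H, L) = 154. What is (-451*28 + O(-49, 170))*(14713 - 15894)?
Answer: 14731794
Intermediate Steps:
(-451*28 + O(-49, 170))*(14713 - 15894) = (-451*28 + 154)*(14713 - 15894) = (-12628 + 154)*(-1181) = -12474*(-1181) = 14731794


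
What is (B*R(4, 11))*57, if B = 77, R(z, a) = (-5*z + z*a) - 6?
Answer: 79002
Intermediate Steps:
R(z, a) = -6 - 5*z + a*z (R(z, a) = (-5*z + a*z) - 6 = -6 - 5*z + a*z)
(B*R(4, 11))*57 = (77*(-6 - 5*4 + 11*4))*57 = (77*(-6 - 20 + 44))*57 = (77*18)*57 = 1386*57 = 79002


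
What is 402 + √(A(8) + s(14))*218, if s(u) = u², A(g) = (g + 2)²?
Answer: 402 + 436*√74 ≈ 4152.6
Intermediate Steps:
A(g) = (2 + g)²
402 + √(A(8) + s(14))*218 = 402 + √((2 + 8)² + 14²)*218 = 402 + √(10² + 196)*218 = 402 + √(100 + 196)*218 = 402 + √296*218 = 402 + (2*√74)*218 = 402 + 436*√74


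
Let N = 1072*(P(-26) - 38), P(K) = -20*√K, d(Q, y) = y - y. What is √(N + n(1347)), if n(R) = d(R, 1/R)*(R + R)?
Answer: 4*√(-2546 - 1340*I*√26) ≈ 194.85 - 280.54*I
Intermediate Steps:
d(Q, y) = 0
N = -40736 - 21440*I*√26 (N = 1072*(-20*I*√26 - 38) = 1072*(-38 - 20*I*√26) = -40736 - 21440*I*√26 ≈ -40736.0 - 1.0932e+5*I)
n(R) = 0 (n(R) = 0*(R + R) = 0*(2*R) = 0)
√(N + n(1347)) = √((-40736 - 21440*I*√26) + 0) = √(-40736 - 21440*I*√26)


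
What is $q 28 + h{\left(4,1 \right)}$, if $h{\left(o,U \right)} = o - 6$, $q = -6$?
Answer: $-170$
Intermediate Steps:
$h{\left(o,U \right)} = -6 + o$
$q 28 + h{\left(4,1 \right)} = \left(-6\right) 28 + \left(-6 + 4\right) = -168 - 2 = -170$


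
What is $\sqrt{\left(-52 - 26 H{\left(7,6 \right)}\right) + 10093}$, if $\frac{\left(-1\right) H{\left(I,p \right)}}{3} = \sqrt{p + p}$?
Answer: $\sqrt{10041 + 156 \sqrt{3}} \approx 101.54$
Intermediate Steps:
$H{\left(I,p \right)} = - 3 \sqrt{2} \sqrt{p}$ ($H{\left(I,p \right)} = - 3 \sqrt{p + p} = - 3 \sqrt{2 p} = - 3 \sqrt{2} \sqrt{p}$)
$\sqrt{\left(-52 - 26 H{\left(7,6 \right)}\right) + 10093} = \sqrt{\left(-52 - 26 \left(- 3 \sqrt{2} \sqrt{6}\right)\right) + 10093} = \sqrt{\left(-52 - 26 \left(- 6 \sqrt{3}\right)\right) + 10093} = \sqrt{\left(-52 + 156 \sqrt{3}\right) + 10093} = \sqrt{10041 + 156 \sqrt{3}}$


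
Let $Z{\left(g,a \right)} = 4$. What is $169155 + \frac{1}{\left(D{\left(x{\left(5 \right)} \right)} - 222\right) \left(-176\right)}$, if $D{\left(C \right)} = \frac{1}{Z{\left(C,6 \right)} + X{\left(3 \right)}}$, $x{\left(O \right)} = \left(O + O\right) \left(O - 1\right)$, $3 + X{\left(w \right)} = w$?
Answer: $\frac{6601781341}{39028} \approx 1.6916 \cdot 10^{5}$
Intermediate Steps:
$X{\left(w \right)} = -3 + w$
$x{\left(O \right)} = 2 O \left(-1 + O\right)$
$D{\left(C \right)} = \frac{1}{4}$ ($D{\left(C \right)} = \frac{1}{4 + \left(-3 + 3\right)} = \frac{1}{4 + 0} = \frac{1}{4}$)
$169155 + \frac{1}{\left(D{\left(x{\left(5 \right)} \right)} - 222\right) \left(-176\right)} = 169155 + \frac{1}{\left(\frac{1}{4} - 222\right) \left(-176\right)} = 169155 + \frac{1}{\left(- \frac{887}{4}\right) \left(-176\right)} = 169155 + \frac{1}{39028} = \frac{6601781341}{39028}$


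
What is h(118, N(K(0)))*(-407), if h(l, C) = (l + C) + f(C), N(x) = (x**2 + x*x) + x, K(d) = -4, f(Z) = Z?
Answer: -70818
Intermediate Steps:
N(x) = x + 2*x**2 (N(x) = (x**2 + x**2) + x = 2*x**2 + x = x + 2*x**2)
h(l, C) = l + 2*C (h(l, C) = (l + C) + C = (C + l) + C = l + 2*C)
h(118, N(K(0)))*(-407) = (118 + 2*(-4*(1 + 2*(-4))))*(-407) = (118 + 2*(-4*(1 - 8)))*(-407) = (118 + 2*(-4*(-7)))*(-407) = (118 + 2*28)*(-407) = (118 + 56)*(-407) = 174*(-407) = -70818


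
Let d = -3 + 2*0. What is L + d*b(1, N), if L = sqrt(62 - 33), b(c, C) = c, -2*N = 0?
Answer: -3 + sqrt(29) ≈ 2.3852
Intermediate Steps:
N = 0 (N = -1/2*0 = 0)
L = sqrt(29) ≈ 5.3852
d = -3 (d = -3 + 0 = -3)
L + d*b(1, N) = sqrt(29) - 3*1 = sqrt(29) - 3 = -3 + sqrt(29)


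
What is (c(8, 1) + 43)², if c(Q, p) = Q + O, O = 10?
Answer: 3721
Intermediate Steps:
c(Q, p) = 10 + Q (c(Q, p) = Q + 10 = 10 + Q)
(c(8, 1) + 43)² = ((10 + 8) + 43)² = (18 + 43)² = 61² = 3721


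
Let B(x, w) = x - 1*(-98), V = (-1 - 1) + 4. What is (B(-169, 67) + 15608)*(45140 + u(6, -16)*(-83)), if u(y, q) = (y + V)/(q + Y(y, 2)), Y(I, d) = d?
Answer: 4914539544/7 ≈ 7.0208e+8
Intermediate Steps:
V = 2 (V = -2 + 4 = 2)
B(x, w) = 98 + x (B(x, w) = x + 98 = 98 + x)
u(y, q) = (2 + y)/(2 + q) (u(y, q) = (y + 2)/(q + 2) = (2 + y)/(2 + q))
(B(-169, 67) + 15608)*(45140 + u(6, -16)*(-83)) = ((98 - 169) + 15608)*(45140 + ((2 + 6)/(2 - 16))*(-83)) = (-71 + 15608)*(45140 + (8/(-14))*(-83)) = 15537*(45140 - 1/14*8*(-83)) = 15537*(45140 - 4/7*(-83)) = 15537*(45140 + 332/7) = 15537*(316312/7) = 4914539544/7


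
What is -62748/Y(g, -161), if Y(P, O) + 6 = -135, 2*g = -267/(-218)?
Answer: 20916/47 ≈ 445.02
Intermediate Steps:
g = 267/436 (g = (-267/(-218))/2 = (-267*(-1/218))/2 = (1/2)*(267/218) = 267/436 ≈ 0.61238)
Y(P, O) = -141 (Y(P, O) = -6 - 135 = -141)
-62748/Y(g, -161) = -62748/(-141) = -62748*(-1/141) = 20916/47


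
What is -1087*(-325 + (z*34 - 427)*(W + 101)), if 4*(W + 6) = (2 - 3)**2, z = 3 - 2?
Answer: 164172871/4 ≈ 4.1043e+7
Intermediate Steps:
z = 1
W = -23/4 (W = -6 + (2 - 3)**2/4 = -6 + (1/4)*(-1)**2 = -6 + (1/4)*1 = -6 + 1/4 = -23/4 ≈ -5.7500)
-1087*(-325 + (z*34 - 427)*(W + 101)) = -1087*(-325 + (1*34 - 427)*(-23/4 + 101)) = -1087*(-325 + (34 - 427)*(381/4)) = -1087*(-325 - 393*381/4) = -1087*(-325 - 149733/4) = -1087*(-151033/4) = 164172871/4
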